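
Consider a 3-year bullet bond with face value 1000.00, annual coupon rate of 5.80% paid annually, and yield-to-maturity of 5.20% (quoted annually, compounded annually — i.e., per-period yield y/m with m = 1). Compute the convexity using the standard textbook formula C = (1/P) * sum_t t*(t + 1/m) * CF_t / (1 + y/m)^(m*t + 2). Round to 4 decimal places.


Answer: Convexity = 10.0732

Derivation:
Coupon per period c = face * coupon_rate / m = 58.000000
Periods per year m = 1; per-period yield y/m = 0.052000
Number of cashflows N = 3
Cashflows (t years, CF_t, discount factor 1/(1+y/m)^(m*t), PV):
  t = 1.0000: CF_t = 58.000000, DF = 0.950570, PV = 55.133080
  t = 2.0000: CF_t = 58.000000, DF = 0.903584, PV = 52.407871
  t = 3.0000: CF_t = 1058.000000, DF = 0.858920, PV = 908.737496
Price P = sum_t PV_t = 1016.278447
Convexity numerator sum_t t*(t + 1/m) * CF_t / (1+y/m)^(m*t + 2):
  t = 1.0000: term = 99.634735
  t = 2.0000: term = 284.129472
  t = 3.0000: term = 9853.447674
Convexity = (1/P) * sum = 10237.211882 / 1016.278447 = 10.073235


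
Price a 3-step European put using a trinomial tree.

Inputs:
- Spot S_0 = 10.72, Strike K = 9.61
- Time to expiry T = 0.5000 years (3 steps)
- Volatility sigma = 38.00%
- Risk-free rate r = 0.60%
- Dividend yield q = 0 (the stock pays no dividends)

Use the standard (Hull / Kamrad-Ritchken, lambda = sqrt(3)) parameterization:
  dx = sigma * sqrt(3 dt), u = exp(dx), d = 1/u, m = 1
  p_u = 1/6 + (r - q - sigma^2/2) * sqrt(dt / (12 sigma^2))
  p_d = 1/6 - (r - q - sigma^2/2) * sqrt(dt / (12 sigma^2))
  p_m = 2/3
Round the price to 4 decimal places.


Answer: Price = V(0,0) = 0.6394

Derivation:
dt = T/N = 0.166667; dx = sigma*sqrt(3*dt) = 0.268701
u = exp(dx) = 1.308263; d = 1/u = 0.764372
p_u = 0.146136, p_m = 0.666667, p_d = 0.187198
Discount per step: exp(-r*dt) = 0.999000
Stock lattice S(k, j) with j the centered position index:
  k=0: S(0,+0) = 10.7200
  k=1: S(1,-1) = 8.1941; S(1,+0) = 10.7200; S(1,+1) = 14.0246
  k=2: S(2,-2) = 6.2633; S(2,-1) = 8.1941; S(2,+0) = 10.7200; S(2,+1) = 14.0246; S(2,+2) = 18.3478
  k=3: S(3,-3) = 4.7875; S(3,-2) = 6.2633; S(3,-1) = 8.1941; S(3,+0) = 10.7200; S(3,+1) = 14.0246; S(3,+2) = 18.3478; S(3,+3) = 24.0038
Terminal payoffs V(N, j) = max(K - S_T, 0):
  V(3,-3) = 4.822495; V(3,-2) = 3.346682; V(3,-1) = 1.415931; V(3,+0) = 0.000000; V(3,+1) = 0.000000; V(3,+2) = 0.000000; V(3,+3) = 0.000000
Backward induction: V(k, j) = exp(-r*dt) * [p_u * V(k+1, j+1) + p_m * V(k+1, j) + p_d * V(k+1, j-1)]
  V(2,-2) = exp(-r*dt) * [p_u*1.415931 + p_m*3.346682 + p_d*4.822495] = 3.337460
  V(2,-1) = exp(-r*dt) * [p_u*0.000000 + p_m*1.415931 + p_d*3.346682] = 1.568875
  V(2,+0) = exp(-r*dt) * [p_u*0.000000 + p_m*0.000000 + p_d*1.415931] = 0.264794
  V(2,+1) = exp(-r*dt) * [p_u*0.000000 + p_m*0.000000 + p_d*0.000000] = 0.000000
  V(2,+2) = exp(-r*dt) * [p_u*0.000000 + p_m*0.000000 + p_d*0.000000] = 0.000000
  V(1,-1) = exp(-r*dt) * [p_u*0.264794 + p_m*1.568875 + p_d*3.337460] = 1.707669
  V(1,+0) = exp(-r*dt) * [p_u*0.000000 + p_m*0.264794 + p_d*1.568875] = 0.469749
  V(1,+1) = exp(-r*dt) * [p_u*0.000000 + p_m*0.000000 + p_d*0.264794] = 0.049519
  V(0,+0) = exp(-r*dt) * [p_u*0.049519 + p_m*0.469749 + p_d*1.707669] = 0.639434


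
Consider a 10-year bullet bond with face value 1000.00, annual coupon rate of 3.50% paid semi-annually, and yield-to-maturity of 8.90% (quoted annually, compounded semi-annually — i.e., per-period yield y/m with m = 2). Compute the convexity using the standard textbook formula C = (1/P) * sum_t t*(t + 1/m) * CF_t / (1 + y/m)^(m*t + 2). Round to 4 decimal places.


Answer: Convexity = 72.2334

Derivation:
Coupon per period c = face * coupon_rate / m = 17.500000
Periods per year m = 2; per-period yield y/m = 0.044500
Number of cashflows N = 20
Cashflows (t years, CF_t, discount factor 1/(1+y/m)^(m*t), PV):
  t = 0.5000: CF_t = 17.500000, DF = 0.957396, PV = 16.754428
  t = 1.0000: CF_t = 17.500000, DF = 0.916607, PV = 16.040620
  t = 1.5000: CF_t = 17.500000, DF = 0.877556, PV = 15.357224
  t = 2.0000: CF_t = 17.500000, DF = 0.840168, PV = 14.702943
  t = 2.5000: CF_t = 17.500000, DF = 0.804374, PV = 14.076537
  t = 3.0000: CF_t = 17.500000, DF = 0.770104, PV = 13.476819
  t = 3.5000: CF_t = 17.500000, DF = 0.737294, PV = 12.902651
  t = 4.0000: CF_t = 17.500000, DF = 0.705883, PV = 12.352945
  t = 4.5000: CF_t = 17.500000, DF = 0.675809, PV = 11.826658
  t = 5.0000: CF_t = 17.500000, DF = 0.647017, PV = 11.322794
  t = 5.5000: CF_t = 17.500000, DF = 0.619451, PV = 10.840396
  t = 6.0000: CF_t = 17.500000, DF = 0.593060, PV = 10.378551
  t = 6.5000: CF_t = 17.500000, DF = 0.567793, PV = 9.936382
  t = 7.0000: CF_t = 17.500000, DF = 0.543603, PV = 9.513051
  t = 7.5000: CF_t = 17.500000, DF = 0.520443, PV = 9.107756
  t = 8.0000: CF_t = 17.500000, DF = 0.498270, PV = 8.719728
  t = 8.5000: CF_t = 17.500000, DF = 0.477042, PV = 8.348232
  t = 9.0000: CF_t = 17.500000, DF = 0.456718, PV = 7.992563
  t = 9.5000: CF_t = 17.500000, DF = 0.437260, PV = 7.652047
  t = 10.0000: CF_t = 1017.500000, DF = 0.418631, PV = 425.956776
Price P = sum_t PV_t = 647.259100
Convexity numerator sum_t t*(t + 1/m) * CF_t / (1+y/m)^(m*t + 2):
  t = 0.5000: term = 7.678612
  t = 1.0000: term = 22.054414
  t = 1.5000: term = 42.229611
  t = 2.0000: term = 67.384093
  t = 2.5000: term = 96.769880
  t = 3.0000: term = 129.705918
  t = 3.5000: term = 165.573216
  t = 4.0000: term = 203.810292
  t = 4.5000: term = 243.908918
  t = 5.0000: term = 285.410148
  t = 5.5000: term = 327.900601
  t = 6.0000: term = 371.008992
  t = 6.5000: term = 414.402895
  t = 7.0000: term = 457.785722
  t = 7.5000: term = 500.893903
  t = 8.0000: term = 543.494262
  t = 8.5000: term = 585.381566
  t = 9.0000: term = 626.376242
  t = 9.5000: term = 666.322262
  t = 10.0000: term = 40995.665605
Convexity = (1/P) * sum = 46753.757153 / 647.259100 = 72.233449


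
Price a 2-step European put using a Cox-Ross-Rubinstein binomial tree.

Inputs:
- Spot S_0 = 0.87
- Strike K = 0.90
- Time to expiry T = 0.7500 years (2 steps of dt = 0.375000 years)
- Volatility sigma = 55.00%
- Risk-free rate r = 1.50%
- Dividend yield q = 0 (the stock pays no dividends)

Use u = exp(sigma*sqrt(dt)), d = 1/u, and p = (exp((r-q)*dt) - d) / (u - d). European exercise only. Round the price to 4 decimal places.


dt = T/N = 0.375000
u = exp(sigma*sqrt(dt)) = 1.400466; d = 1/u = 0.714048
p = (exp((r-q)*dt) - d) / (u - d) = 0.424804
Discount per step: exp(-r*dt) = 0.994391
Stock lattice S(k, i) with i counting down-moves:
  k=0: S(0,0) = 0.8700
  k=1: S(1,0) = 1.2184; S(1,1) = 0.6212
  k=2: S(2,0) = 1.7063; S(2,1) = 0.8700; S(2,2) = 0.4436
Terminal payoffs V(N, i) = max(K - S_T, 0):
  V(2,0) = 0.000000; V(2,1) = 0.030000; V(2,2) = 0.456418
Backward induction: V(k, i) = exp(-r*dt) * [p * V(k+1, i) + (1-p) * V(k+1, i+1)].
  V(1,0) = exp(-r*dt) * [p*0.000000 + (1-p)*0.030000] = 0.017159
  V(1,1) = exp(-r*dt) * [p*0.030000 + (1-p)*0.456418] = 0.273730
  V(0,0) = exp(-r*dt) * [p*0.017159 + (1-p)*0.273730] = 0.163814

Answer: Price = V(0,0) = 0.1638


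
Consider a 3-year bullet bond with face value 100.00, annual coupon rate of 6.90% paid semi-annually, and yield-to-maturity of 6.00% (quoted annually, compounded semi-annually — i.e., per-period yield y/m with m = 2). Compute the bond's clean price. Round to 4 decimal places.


Answer: Price = 102.4377

Derivation:
Coupon per period c = face * coupon_rate / m = 3.450000
Periods per year m = 2; per-period yield y/m = 0.030000
Number of cashflows N = 6
Cashflows (t years, CF_t, discount factor 1/(1+y/m)^(m*t), PV):
  t = 0.5000: CF_t = 3.450000, DF = 0.970874, PV = 3.349515
  t = 1.0000: CF_t = 3.450000, DF = 0.942596, PV = 3.251956
  t = 1.5000: CF_t = 3.450000, DF = 0.915142, PV = 3.157239
  t = 2.0000: CF_t = 3.450000, DF = 0.888487, PV = 3.065280
  t = 2.5000: CF_t = 3.450000, DF = 0.862609, PV = 2.976000
  t = 3.0000: CF_t = 103.450000, DF = 0.837484, PV = 86.637746
Price P = sum_t PV_t = 102.437736


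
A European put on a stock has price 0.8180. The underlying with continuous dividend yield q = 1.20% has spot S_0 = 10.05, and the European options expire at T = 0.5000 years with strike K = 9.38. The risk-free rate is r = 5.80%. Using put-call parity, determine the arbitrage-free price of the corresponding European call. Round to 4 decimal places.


Answer: Call price = 1.6960

Derivation:
Put-call parity: C - P = S_0 * exp(-qT) - K * exp(-rT).
S_0 * exp(-qT) = 10.0500 * 0.99401796 = 9.98988054
K * exp(-rT) = 9.3800 * 0.97141646 = 9.11188644
C = P + S*exp(-qT) - K*exp(-rT)
C = 0.8180 + 9.98988054 - 9.11188644 = 1.6960


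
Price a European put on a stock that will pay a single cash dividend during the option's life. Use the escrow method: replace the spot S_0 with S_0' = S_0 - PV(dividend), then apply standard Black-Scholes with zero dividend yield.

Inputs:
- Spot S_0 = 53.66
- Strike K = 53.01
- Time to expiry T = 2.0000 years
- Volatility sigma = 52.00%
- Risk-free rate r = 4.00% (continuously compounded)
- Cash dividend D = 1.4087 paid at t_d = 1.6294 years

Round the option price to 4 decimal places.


Answer: Price = 12.8830

Derivation:
PV(D) = D * exp(-r * t_d) = 1.4087 * 0.93690255 = 1.31981463
S_0' = S_0 - PV(D) = 53.6600 - 1.31981463 = 52.34018537
d1 = (ln(S_0'/K) + (r + sigma^2/2)*T) / (sigma*sqrt(T)) = 0.45918952
d2 = d1 - sigma*sqrt(T) = -0.27620153
exp(-rT) = 0.92311635
N(-d1) = 0.32304904; N(-d2) = 0.60880336
P = K * exp(-rT) * N(-d2) - S_0' * N(-d1) = 53.0100 * 0.92311635 * 0.60880336 - 52.34018537 * 0.32304904 = 12.8830


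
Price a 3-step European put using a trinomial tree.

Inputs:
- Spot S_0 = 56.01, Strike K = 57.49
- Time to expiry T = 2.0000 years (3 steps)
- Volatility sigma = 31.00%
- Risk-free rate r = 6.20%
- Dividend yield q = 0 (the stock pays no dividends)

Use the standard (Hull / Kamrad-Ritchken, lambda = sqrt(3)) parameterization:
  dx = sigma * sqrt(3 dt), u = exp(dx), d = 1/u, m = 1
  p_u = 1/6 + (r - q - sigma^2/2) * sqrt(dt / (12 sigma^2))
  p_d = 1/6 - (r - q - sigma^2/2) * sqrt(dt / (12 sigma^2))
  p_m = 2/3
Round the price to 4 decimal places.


Answer: Price = V(0,0) = 6.3162

Derivation:
dt = T/N = 0.666667; dx = sigma*sqrt(3*dt) = 0.438406
u = exp(dx) = 1.550234; d = 1/u = 0.645064
p_u = 0.177273, p_m = 0.666667, p_d = 0.156060
Discount per step: exp(-r*dt) = 0.959509
Stock lattice S(k, j) with j the centered position index:
  k=0: S(0,+0) = 56.0100
  k=1: S(1,-1) = 36.1300; S(1,+0) = 56.0100; S(1,+1) = 86.8286
  k=2: S(2,-2) = 23.3062; S(2,-1) = 36.1300; S(2,+0) = 56.0100; S(2,+1) = 86.8286; S(2,+2) = 134.6047
  k=3: S(3,-3) = 15.0340; S(3,-2) = 23.3062; S(3,-1) = 36.1300; S(3,+0) = 56.0100; S(3,+1) = 86.8286; S(3,+2) = 134.6047; S(3,+3) = 208.6689
Terminal payoffs V(N, j) = max(K - S_T, 0):
  V(3,-3) = 42.456040; V(3,-2) = 34.183837; V(3,-1) = 21.359982; V(3,+0) = 1.480000; V(3,+1) = 0.000000; V(3,+2) = 0.000000; V(3,+3) = 0.000000
Backward induction: V(k, j) = exp(-r*dt) * [p_u * V(k+1, j+1) + p_m * V(k+1, j) + p_d * V(k+1, j-1)]
  V(2,-2) = exp(-r*dt) * [p_u*21.359982 + p_m*34.183837 + p_d*42.456040] = 31.857118
  V(2,-1) = exp(-r*dt) * [p_u*1.480000 + p_m*21.359982 + p_d*34.183837] = 19.033866
  V(2,+0) = exp(-r*dt) * [p_u*0.000000 + p_m*1.480000 + p_d*21.359982] = 4.145182
  V(2,+1) = exp(-r*dt) * [p_u*0.000000 + p_m*0.000000 + p_d*1.480000] = 0.221617
  V(2,+2) = exp(-r*dt) * [p_u*0.000000 + p_m*0.000000 + p_d*0.000000] = 0.000000
  V(1,-1) = exp(-r*dt) * [p_u*4.145182 + p_m*19.033866 + p_d*31.857118] = 17.650842
  V(1,+0) = exp(-r*dt) * [p_u*0.221617 + p_m*4.145182 + p_d*19.033866] = 5.539408
  V(1,+1) = exp(-r*dt) * [p_u*0.000000 + p_m*0.221617 + p_d*4.145182] = 0.762466
  V(0,+0) = exp(-r*dt) * [p_u*0.762466 + p_m*5.539408 + p_d*17.650842] = 6.316157


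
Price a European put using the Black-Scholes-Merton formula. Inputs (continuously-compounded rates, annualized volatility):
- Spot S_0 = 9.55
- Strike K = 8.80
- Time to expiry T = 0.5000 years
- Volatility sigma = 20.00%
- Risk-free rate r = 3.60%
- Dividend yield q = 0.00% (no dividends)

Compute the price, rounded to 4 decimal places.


Answer: Price = 0.1816

Derivation:
d1 = (ln(S/K) + (r - q + 0.5*sigma^2) * T) / (sigma * sqrt(T)) = 0.77632853
d2 = d1 - sigma * sqrt(T) = 0.63490717
exp(-rT) = 0.98216103; exp(-qT) = 1.00000000
P = K * exp(-rT) * N(-d2) - S_0 * exp(-qT) * N(-d1)
N(-d1) = 0.21877752; N(-d2) = 0.26274448
P = 8.8000 * 0.98216103 * 0.26274448 - 9.5500 * 1.00000000 * 0.21877752 = 0.1816


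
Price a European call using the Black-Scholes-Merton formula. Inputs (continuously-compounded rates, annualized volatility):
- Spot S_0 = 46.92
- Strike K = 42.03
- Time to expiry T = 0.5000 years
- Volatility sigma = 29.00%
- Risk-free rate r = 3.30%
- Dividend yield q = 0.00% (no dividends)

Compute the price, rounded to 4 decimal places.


d1 = (ln(S/K) + (r - q + 0.5*sigma^2) * T) / (sigma * sqrt(T)) = 0.71971462
d2 = d1 - sigma * sqrt(T) = 0.51465365
exp(-rT) = 0.98363538; exp(-qT) = 1.00000000
C = S_0 * exp(-qT) * N(d1) - K * exp(-rT) * N(d2)
N(d1) = 0.76414964; N(d2) = 0.69660247
C = 46.9200 * 1.00000000 * 0.76414964 - 42.0300 * 0.98363538 * 0.69660247 = 7.0548

Answer: Price = 7.0548


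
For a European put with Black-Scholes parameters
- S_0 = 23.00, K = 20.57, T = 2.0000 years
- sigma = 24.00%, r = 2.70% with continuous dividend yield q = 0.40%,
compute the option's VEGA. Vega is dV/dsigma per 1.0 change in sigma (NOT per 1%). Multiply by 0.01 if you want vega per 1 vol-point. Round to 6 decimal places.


d1 = 0.6342173664; d2 = 0.2948061115
phi(d1) = 0.3262620562; exp(-qT) = 0.9920319148; exp(-rT) = 0.9474321065
Vega = S * exp(-qT) * phi(d1) * sqrt(T) = 23.0000 * 0.9920319148 * 0.3262620562 * 1.4142135624 = 10.527737

Answer: Vega = 10.527737


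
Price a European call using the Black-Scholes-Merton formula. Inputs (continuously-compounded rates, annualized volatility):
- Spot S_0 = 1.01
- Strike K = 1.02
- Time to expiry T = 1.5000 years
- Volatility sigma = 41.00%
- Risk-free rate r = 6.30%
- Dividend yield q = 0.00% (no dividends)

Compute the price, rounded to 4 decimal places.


d1 = (ln(S/K) + (r - q + 0.5*sigma^2) * T) / (sigma * sqrt(T)) = 0.41964480
d2 = d1 - sigma * sqrt(T) = -0.08250060
exp(-rT) = 0.90982773; exp(-qT) = 1.00000000
C = S_0 * exp(-qT) * N(d1) - K * exp(-rT) * N(d2)
N(d1) = 0.66262752; N(d2) = 0.46712432
C = 1.0100 * 1.00000000 * 0.66262752 - 1.0200 * 0.90982773 * 0.46712432 = 0.2358

Answer: Price = 0.2358


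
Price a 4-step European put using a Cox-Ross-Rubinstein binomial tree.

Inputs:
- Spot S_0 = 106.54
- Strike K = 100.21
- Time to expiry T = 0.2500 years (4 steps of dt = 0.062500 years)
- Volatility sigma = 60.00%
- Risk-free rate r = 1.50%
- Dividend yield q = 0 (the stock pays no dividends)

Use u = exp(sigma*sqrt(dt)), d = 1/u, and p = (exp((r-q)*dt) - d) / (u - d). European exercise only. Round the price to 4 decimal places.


Answer: Price = V(0,0) = 9.4142

Derivation:
dt = T/N = 0.062500
u = exp(sigma*sqrt(dt)) = 1.161834; d = 1/u = 0.860708
p = (exp((r-q)*dt) - d) / (u - d) = 0.465685
Discount per step: exp(-r*dt) = 0.999063
Stock lattice S(k, i) with i counting down-moves:
  k=0: S(0,0) = 106.5400
  k=1: S(1,0) = 123.7818; S(1,1) = 91.6998
  k=2: S(2,0) = 143.8140; S(2,1) = 106.5400; S(2,2) = 78.9268
  k=3: S(3,0) = 167.0880; S(3,1) = 123.7818; S(3,2) = 91.6998; S(3,3) = 67.9329
  k=4: S(4,0) = 194.1285; S(4,1) = 143.8140; S(4,2) = 106.5400; S(4,3) = 78.9268; S(4,4) = 58.4704
Terminal payoffs V(N, i) = max(K - S_T, 0):
  V(4,0) = 0.000000; V(4,1) = 0.000000; V(4,2) = 0.000000; V(4,3) = 21.283227; V(4,4) = 41.739608
Backward induction: V(k, i) = exp(-r*dt) * [p * V(k+1, i) + (1-p) * V(k+1, i+1)].
  V(3,0) = exp(-r*dt) * [p*0.000000 + (1-p)*0.000000] = 0.000000
  V(3,1) = exp(-r*dt) * [p*0.000000 + (1-p)*0.000000] = 0.000000
  V(3,2) = exp(-r*dt) * [p*0.000000 + (1-p)*21.283227] = 11.361293
  V(3,3) = exp(-r*dt) * [p*21.283227 + (1-p)*41.739608] = 32.183194
  V(2,0) = exp(-r*dt) * [p*0.000000 + (1-p)*0.000000] = 0.000000
  V(2,1) = exp(-r*dt) * [p*0.000000 + (1-p)*11.361293] = 6.064821
  V(2,2) = exp(-r*dt) * [p*11.361293 + (1-p)*32.183194] = 22.465677
  V(1,0) = exp(-r*dt) * [p*0.000000 + (1-p)*6.064821] = 3.237489
  V(1,1) = exp(-r*dt) * [p*6.064821 + (1-p)*22.465677] = 14.814151
  V(0,0) = exp(-r*dt) * [p*3.237489 + (1-p)*14.814151] = 9.414244


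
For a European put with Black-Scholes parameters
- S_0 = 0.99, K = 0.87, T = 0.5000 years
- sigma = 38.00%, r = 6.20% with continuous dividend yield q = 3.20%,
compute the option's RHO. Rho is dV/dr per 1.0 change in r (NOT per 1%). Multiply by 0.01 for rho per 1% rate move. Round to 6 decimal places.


d1 = 0.6710507792; d2 = 0.4023502024
phi(d1) = 0.3185126436; exp(-qT) = 0.9841273201; exp(-rT) = 0.9694755731
N(-d2) = 0.3437131565
Rho = -K*T*exp(-rT)*N(-d2) = -0.8700 * 0.5000 * 0.9694755731 * 0.3437131565 = -0.144951

Answer: Rho = -0.144951


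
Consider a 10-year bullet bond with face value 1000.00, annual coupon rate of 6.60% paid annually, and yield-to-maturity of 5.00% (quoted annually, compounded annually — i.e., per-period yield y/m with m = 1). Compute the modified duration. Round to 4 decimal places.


Coupon per period c = face * coupon_rate / m = 66.000000
Periods per year m = 1; per-period yield y/m = 0.050000
Number of cashflows N = 10
Cashflows (t years, CF_t, discount factor 1/(1+y/m)^(m*t), PV):
  t = 1.0000: CF_t = 66.000000, DF = 0.952381, PV = 62.857143
  t = 2.0000: CF_t = 66.000000, DF = 0.907029, PV = 59.863946
  t = 3.0000: CF_t = 66.000000, DF = 0.863838, PV = 57.013282
  t = 4.0000: CF_t = 66.000000, DF = 0.822702, PV = 54.298363
  t = 5.0000: CF_t = 66.000000, DF = 0.783526, PV = 51.712727
  t = 6.0000: CF_t = 66.000000, DF = 0.746215, PV = 49.250216
  t = 7.0000: CF_t = 66.000000, DF = 0.710681, PV = 46.904968
  t = 8.0000: CF_t = 66.000000, DF = 0.676839, PV = 44.671398
  t = 9.0000: CF_t = 66.000000, DF = 0.644609, PV = 42.544188
  t = 10.0000: CF_t = 1066.000000, DF = 0.613913, PV = 654.431528
Price P = sum_t PV_t = 1123.547759
First compute Macaulay numerator sum_t t * PV_t:
  t * PV_t at t = 1.0000: 62.857143
  t * PV_t at t = 2.0000: 119.727891
  t * PV_t at t = 3.0000: 171.039845
  t * PV_t at t = 4.0000: 217.193453
  t * PV_t at t = 5.0000: 258.563635
  t * PV_t at t = 6.0000: 295.501297
  t * PV_t at t = 7.0000: 328.334775
  t * PV_t at t = 8.0000: 357.371183
  t * PV_t at t = 9.0000: 382.897696
  t * PV_t at t = 10.0000: 6544.315283
Macaulay duration D = 8737.802201 / 1123.547759 = 7.776974
Modified duration = D / (1 + y/m) = 7.776974 / (1 + 0.050000) = 7.406642

Answer: Modified duration = 7.4066


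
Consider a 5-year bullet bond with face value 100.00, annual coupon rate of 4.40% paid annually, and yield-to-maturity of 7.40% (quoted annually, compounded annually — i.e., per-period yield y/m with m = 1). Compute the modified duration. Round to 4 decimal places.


Answer: Modified duration = 4.2501

Derivation:
Coupon per period c = face * coupon_rate / m = 4.400000
Periods per year m = 1; per-period yield y/m = 0.074000
Number of cashflows N = 5
Cashflows (t years, CF_t, discount factor 1/(1+y/m)^(m*t), PV):
  t = 1.0000: CF_t = 4.400000, DF = 0.931099, PV = 4.096834
  t = 2.0000: CF_t = 4.400000, DF = 0.866945, PV = 3.814557
  t = 3.0000: CF_t = 4.400000, DF = 0.807211, PV = 3.551729
  t = 4.0000: CF_t = 4.400000, DF = 0.751593, PV = 3.307010
  t = 5.0000: CF_t = 104.400000, DF = 0.699808, PV = 73.059903
Price P = sum_t PV_t = 87.830034
First compute Macaulay numerator sum_t t * PV_t:
  t * PV_t at t = 1.0000: 4.096834
  t * PV_t at t = 2.0000: 7.629114
  t * PV_t at t = 3.0000: 10.655187
  t * PV_t at t = 4.0000: 13.228041
  t * PV_t at t = 5.0000: 365.299515
Macaulay duration D = 400.908692 / 87.830034 = 4.564597
Modified duration = D / (1 + y/m) = 4.564597 / (1 + 0.074000) = 4.250090


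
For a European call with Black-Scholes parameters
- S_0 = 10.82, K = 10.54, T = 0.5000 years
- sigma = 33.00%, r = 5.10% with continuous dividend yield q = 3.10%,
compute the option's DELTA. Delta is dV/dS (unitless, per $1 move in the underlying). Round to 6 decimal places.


Answer: Delta = 0.597808

Derivation:
d1 = 0.2718878298; d2 = 0.0385425920
phi(d1) = 0.3844659582; exp(-qT) = 0.9846195068; exp(-rT) = 0.9748223790
N(d1) = 0.6071458654
Delta = exp(-qT) * N(d1) = 0.9846195068 * 0.6071458654 = 0.597808


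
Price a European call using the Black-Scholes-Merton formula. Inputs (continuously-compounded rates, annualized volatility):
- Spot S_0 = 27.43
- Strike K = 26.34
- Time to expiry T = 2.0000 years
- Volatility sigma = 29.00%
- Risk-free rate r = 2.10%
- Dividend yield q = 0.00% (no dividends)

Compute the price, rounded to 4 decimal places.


Answer: Price = 5.4520

Derivation:
d1 = (ln(S/K) + (r - q + 0.5*sigma^2) * T) / (sigma * sqrt(T)) = 0.40633918
d2 = d1 - sigma * sqrt(T) = -0.00378276
exp(-rT) = 0.95886978; exp(-qT) = 1.00000000
C = S_0 * exp(-qT) * N(d1) - K * exp(-rT) * N(d2)
N(d1) = 0.65775330; N(d2) = 0.49849090
C = 27.4300 * 1.00000000 * 0.65775330 - 26.3400 * 0.95886978 * 0.49849090 = 5.4520


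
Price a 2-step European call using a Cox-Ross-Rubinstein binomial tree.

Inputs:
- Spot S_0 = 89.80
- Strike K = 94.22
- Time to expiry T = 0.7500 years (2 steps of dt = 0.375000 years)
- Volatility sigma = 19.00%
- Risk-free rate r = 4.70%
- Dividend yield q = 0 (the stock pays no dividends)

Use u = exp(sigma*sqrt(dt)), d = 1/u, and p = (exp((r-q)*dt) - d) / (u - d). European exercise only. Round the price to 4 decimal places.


dt = T/N = 0.375000
u = exp(sigma*sqrt(dt)) = 1.123390; d = 1/u = 0.890163
p = (exp((r-q)*dt) - d) / (u - d) = 0.547185
Discount per step: exp(-r*dt) = 0.982529
Stock lattice S(k, i) with i counting down-moves:
  k=0: S(0,0) = 89.8000
  k=1: S(1,0) = 100.8804; S(1,1) = 79.9366
  k=2: S(2,0) = 113.3280; S(2,1) = 89.8000; S(2,2) = 71.1566
Terminal payoffs V(N, i) = max(S_T - K, 0):
  V(2,0) = 19.108026; V(2,1) = 0.000000; V(2,2) = 0.000000
Backward induction: V(k, i) = exp(-r*dt) * [p * V(k+1, i) + (1-p) * V(k+1, i+1)].
  V(1,0) = exp(-r*dt) * [p*19.108026 + (1-p)*0.000000] = 10.272962
  V(1,1) = exp(-r*dt) * [p*0.000000 + (1-p)*0.000000] = 0.000000
  V(0,0) = exp(-r*dt) * [p*10.272962 + (1-p)*0.000000] = 5.523007

Answer: Price = V(0,0) = 5.5230


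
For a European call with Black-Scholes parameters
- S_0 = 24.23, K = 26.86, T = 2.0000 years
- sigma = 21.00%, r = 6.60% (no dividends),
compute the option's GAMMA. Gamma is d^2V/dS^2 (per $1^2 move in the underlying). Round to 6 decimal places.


Answer: Gamma = 0.053788

Derivation:
d1 = 0.2459834035; d2 = -0.0510014446
phi(d1) = 0.3870534621; exp(-qT) = 1.0000000000; exp(-rT) = 0.8763409951
Gamma = exp(-qT) * phi(d1) / (S * sigma * sqrt(T)) = 1.0000000000 * 0.3870534621 / (24.2300 * 0.2100 * 1.4142135624) = 0.053788


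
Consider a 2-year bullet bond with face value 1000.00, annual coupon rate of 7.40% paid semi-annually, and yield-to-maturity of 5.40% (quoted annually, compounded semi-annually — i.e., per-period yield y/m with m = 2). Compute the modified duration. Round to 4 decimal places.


Coupon per period c = face * coupon_rate / m = 37.000000
Periods per year m = 2; per-period yield y/m = 0.027000
Number of cashflows N = 4
Cashflows (t years, CF_t, discount factor 1/(1+y/m)^(m*t), PV):
  t = 0.5000: CF_t = 37.000000, DF = 0.973710, PV = 36.027264
  t = 1.0000: CF_t = 37.000000, DF = 0.948111, PV = 35.080101
  t = 1.5000: CF_t = 37.000000, DF = 0.923185, PV = 34.157839
  t = 2.0000: CF_t = 1037.000000, DF = 0.898914, PV = 932.173992
Price P = sum_t PV_t = 1037.439197
First compute Macaulay numerator sum_t t * PV_t:
  t * PV_t at t = 0.5000: 18.013632
  t * PV_t at t = 1.0000: 35.080101
  t * PV_t at t = 1.5000: 51.236759
  t * PV_t at t = 2.0000: 1864.347985
Macaulay duration D = 1968.678477 / 1037.439197 = 1.897633
Modified duration = D / (1 + y/m) = 1.897633 / (1 + 0.027000) = 1.847744

Answer: Modified duration = 1.8477


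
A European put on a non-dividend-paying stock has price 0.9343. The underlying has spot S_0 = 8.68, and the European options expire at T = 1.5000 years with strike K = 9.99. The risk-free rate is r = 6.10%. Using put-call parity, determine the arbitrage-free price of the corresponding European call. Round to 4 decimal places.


Put-call parity: C - P = S_0 * exp(-qT) - K * exp(-rT).
S_0 * exp(-qT) = 8.6800 * 1.00000000 = 8.68000000
K * exp(-rT) = 9.9900 * 0.91256132 = 9.11648755
C = P + S*exp(-qT) - K*exp(-rT)
C = 0.9343 + 8.68000000 - 9.11648755 = 0.4978

Answer: Call price = 0.4978


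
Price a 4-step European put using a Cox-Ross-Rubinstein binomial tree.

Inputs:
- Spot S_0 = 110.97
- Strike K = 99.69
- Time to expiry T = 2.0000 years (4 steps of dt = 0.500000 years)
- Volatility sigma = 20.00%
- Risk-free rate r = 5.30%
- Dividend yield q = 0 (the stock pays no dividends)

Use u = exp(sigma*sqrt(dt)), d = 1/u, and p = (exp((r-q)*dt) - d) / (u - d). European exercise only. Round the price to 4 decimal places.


Answer: Price = V(0,0) = 4.0088

Derivation:
dt = T/N = 0.500000
u = exp(sigma*sqrt(dt)) = 1.151910; d = 1/u = 0.868123
p = (exp((r-q)*dt) - d) / (u - d) = 0.559332
Discount per step: exp(-r*dt) = 0.973848
Stock lattice S(k, i) with i counting down-moves:
  k=0: S(0,0) = 110.9700
  k=1: S(1,0) = 127.8274; S(1,1) = 96.3357
  k=2: S(2,0) = 147.2457; S(2,1) = 110.9700; S(2,2) = 83.6312
  k=3: S(3,0) = 169.6138; S(3,1) = 127.8274; S(3,2) = 96.3357; S(3,3) = 72.6022
  k=4: S(4,0) = 195.3798; S(4,1) = 147.2457; S(4,2) = 110.9700; S(4,3) = 83.6312; S(4,4) = 63.0277
Terminal payoffs V(N, i) = max(K - S_T, 0):
  V(4,0) = 0.000000; V(4,1) = 0.000000; V(4,2) = 0.000000; V(4,3) = 16.058756; V(4,4) = 36.662290
Backward induction: V(k, i) = exp(-r*dt) * [p * V(k+1, i) + (1-p) * V(k+1, i+1)].
  V(3,0) = exp(-r*dt) * [p*0.000000 + (1-p)*0.000000] = 0.000000
  V(3,1) = exp(-r*dt) * [p*0.000000 + (1-p)*0.000000] = 0.000000
  V(3,2) = exp(-r*dt) * [p*0.000000 + (1-p)*16.058756] = 6.891516
  V(3,3) = exp(-r*dt) * [p*16.058756 + (1-p)*36.662290] = 24.480668
  V(2,0) = exp(-r*dt) * [p*0.000000 + (1-p)*0.000000] = 0.000000
  V(2,1) = exp(-r*dt) * [p*0.000000 + (1-p)*6.891516] = 2.957452
  V(2,2) = exp(-r*dt) * [p*6.891516 + (1-p)*24.480668] = 14.259566
  V(1,0) = exp(-r*dt) * [p*0.000000 + (1-p)*2.957452] = 1.269172
  V(1,1) = exp(-r*dt) * [p*2.957452 + (1-p)*14.259566] = 7.730341
  V(0,0) = exp(-r*dt) * [p*1.269172 + (1-p)*7.730341] = 4.008752


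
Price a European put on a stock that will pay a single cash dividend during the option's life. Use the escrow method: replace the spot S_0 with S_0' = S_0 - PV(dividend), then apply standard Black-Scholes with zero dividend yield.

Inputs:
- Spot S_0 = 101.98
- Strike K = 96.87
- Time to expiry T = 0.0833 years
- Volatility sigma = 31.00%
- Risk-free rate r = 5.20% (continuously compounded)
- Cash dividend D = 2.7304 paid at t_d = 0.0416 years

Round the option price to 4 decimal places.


PV(D) = D * exp(-r * t_d) = 2.7304 * 0.99783914 = 2.72449998
S_0' = S_0 - PV(D) = 101.9800 - 2.72449998 = 99.25550002
d1 = (ln(S_0'/K) + (r + sigma^2/2)*T) / (sigma*sqrt(T)) = 0.36505105
d2 = d1 - sigma*sqrt(T) = 0.27557966
exp(-rT) = 0.99567777
N(-d1) = 0.35753665; N(-d2) = 0.39143547
P = K * exp(-rT) * N(-d2) - S_0' * N(-d1) = 96.8700 * 0.99567777 * 0.39143547 - 99.25550002 * 0.35753665 = 2.2670

Answer: Price = 2.2670


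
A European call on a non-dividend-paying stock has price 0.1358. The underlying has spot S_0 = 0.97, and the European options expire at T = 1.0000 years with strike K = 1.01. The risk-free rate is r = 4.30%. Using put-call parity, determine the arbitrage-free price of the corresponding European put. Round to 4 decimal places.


Answer: Put price = 0.1333

Derivation:
Put-call parity: C - P = S_0 * exp(-qT) - K * exp(-rT).
S_0 * exp(-qT) = 0.9700 * 1.00000000 = 0.97000000
K * exp(-rT) = 1.0100 * 0.95791139 = 0.96749050
P = C - S*exp(-qT) + K*exp(-rT)
P = 0.1358 - 0.97000000 + 0.96749050 = 0.1333


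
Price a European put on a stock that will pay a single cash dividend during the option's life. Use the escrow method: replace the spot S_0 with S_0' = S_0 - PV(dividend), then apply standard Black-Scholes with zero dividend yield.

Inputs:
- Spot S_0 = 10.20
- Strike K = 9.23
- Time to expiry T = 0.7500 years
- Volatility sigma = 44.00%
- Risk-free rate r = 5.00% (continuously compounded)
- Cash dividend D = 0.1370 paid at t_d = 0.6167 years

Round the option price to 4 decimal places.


Answer: Price = 0.9184

Derivation:
PV(D) = D * exp(-r * t_d) = 0.1370 * 0.96963555 = 0.13284007
S_0' = S_0 - PV(D) = 10.2000 - 0.13284007 = 10.06715993
d1 = (ln(S_0'/K) + (r + sigma^2/2)*T) / (sigma*sqrt(T)) = 0.51677989
d2 = d1 - sigma*sqrt(T) = 0.13572871
exp(-rT) = 0.96319442
N(-d1) = 0.30265491; N(-d2) = 0.44601787
P = K * exp(-rT) * N(-d2) - S_0' * N(-d1) = 9.2300 * 0.96319442 * 0.44601787 - 10.06715993 * 0.30265491 = 0.9184


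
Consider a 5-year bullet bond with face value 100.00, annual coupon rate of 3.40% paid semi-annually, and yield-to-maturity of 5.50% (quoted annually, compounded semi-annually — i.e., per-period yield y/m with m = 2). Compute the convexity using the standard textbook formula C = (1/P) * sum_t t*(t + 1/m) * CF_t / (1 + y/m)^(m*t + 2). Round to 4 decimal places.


Coupon per period c = face * coupon_rate / m = 1.700000
Periods per year m = 2; per-period yield y/m = 0.027500
Number of cashflows N = 10
Cashflows (t years, CF_t, discount factor 1/(1+y/m)^(m*t), PV):
  t = 0.5000: CF_t = 1.700000, DF = 0.973236, PV = 1.654501
  t = 1.0000: CF_t = 1.700000, DF = 0.947188, PV = 1.610220
  t = 1.5000: CF_t = 1.700000, DF = 0.921838, PV = 1.567124
  t = 2.0000: CF_t = 1.700000, DF = 0.897166, PV = 1.525182
  t = 2.5000: CF_t = 1.700000, DF = 0.873154, PV = 1.484362
  t = 3.0000: CF_t = 1.700000, DF = 0.849785, PV = 1.444634
  t = 3.5000: CF_t = 1.700000, DF = 0.827041, PV = 1.405970
  t = 4.0000: CF_t = 1.700000, DF = 0.804906, PV = 1.368341
  t = 4.5000: CF_t = 1.700000, DF = 0.783364, PV = 1.331719
  t = 5.0000: CF_t = 101.700000, DF = 0.762398, PV = 77.535867
Price P = sum_t PV_t = 90.927920
Convexity numerator sum_t t*(t + 1/m) * CF_t / (1+y/m)^(m*t + 2):
  t = 0.5000: term = 0.783562
  t = 1.0000: term = 2.287773
  t = 1.5000: term = 4.453085
  t = 2.0000: term = 7.223172
  t = 2.5000: term = 10.544776
  t = 3.0000: term = 14.367578
  t = 3.5000: term = 18.644060
  t = 4.0000: term = 23.329376
  t = 4.5000: term = 28.381236
  t = 5.0000: term = 2019.629382
Convexity = (1/P) * sum = 2129.644000 / 90.927920 = 23.421233

Answer: Convexity = 23.4212


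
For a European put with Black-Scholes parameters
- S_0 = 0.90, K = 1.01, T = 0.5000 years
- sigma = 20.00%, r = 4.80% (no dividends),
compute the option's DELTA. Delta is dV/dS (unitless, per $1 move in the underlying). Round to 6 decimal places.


d1 = -0.5749545095; d2 = -0.7163758658
phi(d1) = 0.3381638028; exp(-qT) = 1.0000000000; exp(-rT) = 0.9762857098
N(-d1) = 0.7173389685
Delta = -exp(-qT) * N(-d1) = -1.0000000000 * 0.7173389685 = -0.717339

Answer: Delta = -0.717339


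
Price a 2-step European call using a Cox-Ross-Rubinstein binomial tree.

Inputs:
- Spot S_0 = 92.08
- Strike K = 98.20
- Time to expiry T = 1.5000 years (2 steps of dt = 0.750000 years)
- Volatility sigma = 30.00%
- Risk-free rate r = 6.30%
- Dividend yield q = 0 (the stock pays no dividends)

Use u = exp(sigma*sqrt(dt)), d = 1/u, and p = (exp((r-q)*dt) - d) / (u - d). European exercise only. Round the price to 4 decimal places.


dt = T/N = 0.750000
u = exp(sigma*sqrt(dt)) = 1.296681; d = 1/u = 0.771200
p = (exp((r-q)*dt) - d) / (u - d) = 0.527487
Discount per step: exp(-r*dt) = 0.953849
Stock lattice S(k, i) with i counting down-moves:
  k=0: S(0,0) = 92.0800
  k=1: S(1,0) = 119.3984; S(1,1) = 71.0121
  k=2: S(2,0) = 154.8215; S(2,1) = 92.0800; S(2,2) = 54.7645
Terminal payoffs V(N, i) = max(S_T - K, 0):
  V(2,0) = 56.621526; V(2,1) = 0.000000; V(2,2) = 0.000000
Backward induction: V(k, i) = exp(-r*dt) * [p * V(k+1, i) + (1-p) * V(k+1, i+1)].
  V(1,0) = exp(-r*dt) * [p*56.621526 + (1-p)*0.000000] = 28.488710
  V(1,1) = exp(-r*dt) * [p*0.000000 + (1-p)*0.000000] = 0.000000
  V(0,0) = exp(-r*dt) * [p*28.488710 + (1-p)*0.000000] = 14.333887

Answer: Price = V(0,0) = 14.3339


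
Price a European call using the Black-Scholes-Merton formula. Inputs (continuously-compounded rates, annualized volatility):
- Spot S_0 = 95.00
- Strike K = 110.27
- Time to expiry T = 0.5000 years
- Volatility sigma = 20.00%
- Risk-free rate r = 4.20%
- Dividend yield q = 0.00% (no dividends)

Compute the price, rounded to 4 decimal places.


Answer: Price = 1.4219

Derivation:
d1 = (ln(S/K) + (r - q + 0.5*sigma^2) * T) / (sigma * sqrt(T)) = -0.83477500
d2 = d1 - sigma * sqrt(T) = -0.97619635
exp(-rT) = 0.97921896; exp(-qT) = 1.00000000
C = S_0 * exp(-qT) * N(d1) - K * exp(-rT) * N(d2)
N(d1) = 0.20192220; N(d2) = 0.16448359
C = 95.0000 * 1.00000000 * 0.20192220 - 110.2700 * 0.97921896 * 0.16448359 = 1.4219


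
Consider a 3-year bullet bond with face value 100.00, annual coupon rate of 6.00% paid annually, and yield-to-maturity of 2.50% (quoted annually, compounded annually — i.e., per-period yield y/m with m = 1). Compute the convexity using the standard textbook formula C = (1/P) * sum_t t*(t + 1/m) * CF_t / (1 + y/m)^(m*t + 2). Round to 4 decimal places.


Answer: Convexity = 10.6187

Derivation:
Coupon per period c = face * coupon_rate / m = 6.000000
Periods per year m = 1; per-period yield y/m = 0.025000
Number of cashflows N = 3
Cashflows (t years, CF_t, discount factor 1/(1+y/m)^(m*t), PV):
  t = 1.0000: CF_t = 6.000000, DF = 0.975610, PV = 5.853659
  t = 2.0000: CF_t = 6.000000, DF = 0.951814, PV = 5.710886
  t = 3.0000: CF_t = 106.000000, DF = 0.928599, PV = 98.431538
Price P = sum_t PV_t = 109.996082
Convexity numerator sum_t t*(t + 1/m) * CF_t / (1+y/m)^(m*t + 2):
  t = 1.0000: term = 11.143193
  t = 2.0000: term = 32.614223
  t = 3.0000: term = 1124.262654
Convexity = (1/P) * sum = 1168.020070 / 109.996082 = 10.618742


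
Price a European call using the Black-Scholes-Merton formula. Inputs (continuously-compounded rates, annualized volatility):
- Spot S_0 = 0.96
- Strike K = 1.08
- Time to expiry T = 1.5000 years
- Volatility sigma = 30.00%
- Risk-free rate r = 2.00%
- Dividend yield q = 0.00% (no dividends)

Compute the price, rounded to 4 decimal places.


d1 = (ln(S/K) + (r - q + 0.5*sigma^2) * T) / (sigma * sqrt(T)) = -0.05520343
d2 = d1 - sigma * sqrt(T) = -0.42262689
exp(-rT) = 0.97044553; exp(-qT) = 1.00000000
C = S_0 * exp(-qT) * N(d1) - K * exp(-rT) * N(d2)
N(d1) = 0.47798820; N(d2) = 0.33628375
C = 0.9600 * 1.00000000 * 0.47798820 - 1.0800 * 0.97044553 * 0.33628375 = 0.1064

Answer: Price = 0.1064


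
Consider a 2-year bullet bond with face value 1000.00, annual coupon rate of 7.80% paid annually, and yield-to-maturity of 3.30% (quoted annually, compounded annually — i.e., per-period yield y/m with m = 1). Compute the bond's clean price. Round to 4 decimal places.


Coupon per period c = face * coupon_rate / m = 78.000000
Periods per year m = 1; per-period yield y/m = 0.033000
Number of cashflows N = 2
Cashflows (t years, CF_t, discount factor 1/(1+y/m)^(m*t), PV):
  t = 1.0000: CF_t = 78.000000, DF = 0.968054, PV = 75.508228
  t = 2.0000: CF_t = 1078.000000, DF = 0.937129, PV = 1010.225014
Price P = sum_t PV_t = 1085.733242

Answer: Price = 1085.7332


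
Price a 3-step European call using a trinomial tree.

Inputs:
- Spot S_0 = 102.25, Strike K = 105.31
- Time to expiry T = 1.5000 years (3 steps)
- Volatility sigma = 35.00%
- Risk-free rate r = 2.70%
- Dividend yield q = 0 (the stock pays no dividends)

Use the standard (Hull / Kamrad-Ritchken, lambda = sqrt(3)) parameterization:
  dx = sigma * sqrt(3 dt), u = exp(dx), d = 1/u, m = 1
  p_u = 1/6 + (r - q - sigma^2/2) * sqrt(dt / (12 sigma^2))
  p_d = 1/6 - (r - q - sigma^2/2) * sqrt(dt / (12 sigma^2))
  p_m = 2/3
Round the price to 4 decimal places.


dt = T/N = 0.500000; dx = sigma*sqrt(3*dt) = 0.428661
u = exp(dx) = 1.535200; d = 1/u = 0.651381
p_u = 0.146692, p_m = 0.666667, p_d = 0.186642
Discount per step: exp(-r*dt) = 0.986591
Stock lattice S(k, j) with j the centered position index:
  k=0: S(0,+0) = 102.2500
  k=1: S(1,-1) = 66.6037; S(1,+0) = 102.2500; S(1,+1) = 156.9742
  k=2: S(2,-2) = 43.3844; S(2,-1) = 66.6037; S(2,+0) = 102.2500; S(2,+1) = 156.9742; S(2,+2) = 240.9868
  k=3: S(3,-3) = 28.2598; S(3,-2) = 43.3844; S(3,-1) = 66.6037; S(3,+0) = 102.2500; S(3,+1) = 156.9742; S(3,+2) = 240.9868; S(3,+3) = 369.9630
Terminal payoffs V(N, j) = max(S_T - K, 0):
  V(3,-3) = 0.000000; V(3,-2) = 0.000000; V(3,-1) = 0.000000; V(3,+0) = 0.000000; V(3,+1) = 51.664206; V(3,+2) = 135.676811; V(3,+3) = 264.652966
Backward induction: V(k, j) = exp(-r*dt) * [p_u * V(k+1, j+1) + p_m * V(k+1, j) + p_d * V(k+1, j-1)]
  V(2,-2) = exp(-r*dt) * [p_u*0.000000 + p_m*0.000000 + p_d*0.000000] = 0.000000
  V(2,-1) = exp(-r*dt) * [p_u*0.000000 + p_m*0.000000 + p_d*0.000000] = 0.000000
  V(2,+0) = exp(-r*dt) * [p_u*51.664206 + p_m*0.000000 + p_d*0.000000] = 7.477083
  V(2,+1) = exp(-r*dt) * [p_u*135.676811 + p_m*51.664206 + p_d*0.000000] = 53.616727
  V(2,+2) = exp(-r*dt) * [p_u*264.652966 + p_m*135.676811 + p_d*51.664206] = 137.053516
  V(1,-1) = exp(-r*dt) * [p_u*7.477083 + p_m*0.000000 + p_d*0.000000] = 1.082118
  V(1,+0) = exp(-r*dt) * [p_u*53.616727 + p_m*7.477083 + p_d*0.000000] = 12.677542
  V(1,+1) = exp(-r*dt) * [p_u*137.053516 + p_m*53.616727 + p_d*7.477083] = 56.477019
  V(0,+0) = exp(-r*dt) * [p_u*56.477019 + p_m*12.677542 + p_d*1.082118] = 16.711239

Answer: Price = V(0,0) = 16.7112


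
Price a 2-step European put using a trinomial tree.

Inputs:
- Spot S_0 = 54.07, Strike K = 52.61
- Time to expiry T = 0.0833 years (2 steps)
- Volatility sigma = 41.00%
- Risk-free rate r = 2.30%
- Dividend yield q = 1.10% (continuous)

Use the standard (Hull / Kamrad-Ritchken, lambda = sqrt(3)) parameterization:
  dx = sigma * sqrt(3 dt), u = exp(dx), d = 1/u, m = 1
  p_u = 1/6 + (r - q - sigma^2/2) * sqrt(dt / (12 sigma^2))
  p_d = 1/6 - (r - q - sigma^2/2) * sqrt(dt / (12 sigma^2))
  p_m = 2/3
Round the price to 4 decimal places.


Answer: Price = V(0,0) = 1.7544

Derivation:
dt = T/N = 0.041650; dx = sigma*sqrt(3*dt) = 0.144928
u = exp(dx) = 1.155956; d = 1/u = 0.865085
p_u = 0.156314, p_m = 0.666667, p_d = 0.177020
Discount per step: exp(-r*dt) = 0.999043
Stock lattice S(k, j) with j the centered position index:
  k=0: S(0,+0) = 54.0700
  k=1: S(1,-1) = 46.7751; S(1,+0) = 54.0700; S(1,+1) = 62.5026
  k=2: S(2,-2) = 40.4644; S(2,-1) = 46.7751; S(2,+0) = 54.0700; S(2,+1) = 62.5026; S(2,+2) = 72.2502
Terminal payoffs V(N, j) = max(K - S_T, 0):
  V(2,-2) = 12.145554; V(2,-1) = 5.834872; V(2,+0) = 0.000000; V(2,+1) = 0.000000; V(2,+2) = 0.000000
Backward induction: V(k, j) = exp(-r*dt) * [p_u * V(k+1, j+1) + p_m * V(k+1, j) + p_d * V(k+1, j-1)]
  V(1,-1) = exp(-r*dt) * [p_u*0.000000 + p_m*5.834872 + p_d*12.145554] = 6.034134
  V(1,+0) = exp(-r*dt) * [p_u*0.000000 + p_m*0.000000 + p_d*5.834872] = 1.031898
  V(1,+1) = exp(-r*dt) * [p_u*0.000000 + p_m*0.000000 + p_d*0.000000] = 0.000000
  V(0,+0) = exp(-r*dt) * [p_u*0.000000 + p_m*1.031898 + p_d*6.034134] = 1.754411


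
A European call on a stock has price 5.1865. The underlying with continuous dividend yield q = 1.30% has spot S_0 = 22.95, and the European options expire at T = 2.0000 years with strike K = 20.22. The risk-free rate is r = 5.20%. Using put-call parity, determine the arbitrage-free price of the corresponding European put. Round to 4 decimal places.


Put-call parity: C - P = S_0 * exp(-qT) - K * exp(-rT).
S_0 * exp(-qT) = 22.9500 * 0.97433509 = 22.36099031
K * exp(-rT) = 20.2200 * 0.90122530 = 18.22277551
P = C - S*exp(-qT) + K*exp(-rT)
P = 5.1865 - 22.36099031 + 18.22277551 = 1.0483

Answer: Put price = 1.0483


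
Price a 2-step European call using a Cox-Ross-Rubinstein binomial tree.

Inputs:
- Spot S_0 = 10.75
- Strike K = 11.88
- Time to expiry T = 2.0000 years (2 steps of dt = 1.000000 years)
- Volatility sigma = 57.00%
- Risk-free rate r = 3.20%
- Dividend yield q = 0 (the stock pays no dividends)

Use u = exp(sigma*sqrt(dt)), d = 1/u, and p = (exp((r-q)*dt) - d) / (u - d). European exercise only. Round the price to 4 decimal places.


dt = T/N = 1.000000
u = exp(sigma*sqrt(dt)) = 1.768267; d = 1/u = 0.565525
p = (exp((r-q)*dt) - d) / (u - d) = 0.388273
Discount per step: exp(-r*dt) = 0.968507
Stock lattice S(k, i) with i counting down-moves:
  k=0: S(0,0) = 10.7500
  k=1: S(1,0) = 19.0089; S(1,1) = 6.0794
  k=2: S(2,0) = 33.6128; S(2,1) = 10.7500; S(2,2) = 3.4381
Terminal payoffs V(N, i) = max(S_T - K, 0):
  V(2,0) = 21.732760; V(2,1) = 0.000000; V(2,2) = 0.000000
Backward induction: V(k, i) = exp(-r*dt) * [p * V(k+1, i) + (1-p) * V(k+1, i+1)].
  V(1,0) = exp(-r*dt) * [p*21.732760 + (1-p)*0.000000] = 8.172494
  V(1,1) = exp(-r*dt) * [p*0.000000 + (1-p)*0.000000] = 0.000000
  V(0,0) = exp(-r*dt) * [p*8.172494 + (1-p)*0.000000] = 3.073225

Answer: Price = V(0,0) = 3.0732
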